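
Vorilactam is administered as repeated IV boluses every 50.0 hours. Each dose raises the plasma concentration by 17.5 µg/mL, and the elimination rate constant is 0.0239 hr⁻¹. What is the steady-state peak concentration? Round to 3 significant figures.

Fraction remaining after one interval: e^(−kτ) = e^(−0.02390 × 50.0) = 0.3027
R = 1 / (1 − 0.3027) = 1.434
Css,max = 17.5 × 1.434 ≈ 25.1 µg/mL

25.1 µg/mL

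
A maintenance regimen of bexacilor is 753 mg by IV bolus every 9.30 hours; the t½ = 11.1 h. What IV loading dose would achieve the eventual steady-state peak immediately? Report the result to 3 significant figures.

1710 mg

k = ln 2 / 11.1 = 0.06245 h⁻¹
Accumulation ratio R = 1 / (1 − e^(−kτ)) = 1 / (1 − e^(−0.06245×9.30)) = 1 / (1 − 0.5595) = 2.270
Loading dose = maintenance dose × R = 753 × 2.270 ≈ 1710 mg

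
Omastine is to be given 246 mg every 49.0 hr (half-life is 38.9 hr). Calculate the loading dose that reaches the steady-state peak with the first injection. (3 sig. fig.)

k = ln 2 / 38.9 = 0.01782 hr⁻¹
Accumulation ratio R = 1 / (1 − e^(−kτ)) = 1 / (1 − e^(−0.01782×49.0)) = 1 / (1 − 0.4176) = 1.717
Loading dose = maintenance dose × R = 246 × 1.717 ≈ 422 mg

422 mg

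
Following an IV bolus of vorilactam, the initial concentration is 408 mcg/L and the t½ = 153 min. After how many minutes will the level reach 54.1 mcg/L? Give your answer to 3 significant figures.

k = ln 2 / 153 = 0.004530 min⁻¹
C(t) = C₀ e^(−kt)  ⇒  t = ln(C₀/C) / k
t = ln(408/54.1) / 0.004530 = 2.020 / 0.004530 ≈ 446 minutes

446 minutes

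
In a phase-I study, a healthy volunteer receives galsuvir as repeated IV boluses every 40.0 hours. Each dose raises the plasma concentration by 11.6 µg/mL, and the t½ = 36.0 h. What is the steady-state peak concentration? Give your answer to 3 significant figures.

21.6 µg/mL

k = ln 2 / 36.0 = 0.01925 h⁻¹
Fraction remaining after one interval: e^(−kτ) = e^(−0.01925 × 40.0) = 0.4629
R = 1 / (1 − 0.4629) = 1.862
Css,max = 11.6 × 1.862 ≈ 21.6 µg/mL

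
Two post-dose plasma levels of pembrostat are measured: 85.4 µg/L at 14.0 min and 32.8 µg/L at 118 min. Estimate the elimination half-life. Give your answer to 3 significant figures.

75.3 minutes

k = ln(C₁/C₂) / (t₂ − t₁) = ln(85.4/32.8) / (118 − 14.0)
  = 0.9569 / 104.0 = 0.009201 min⁻¹
t½ = ln 2 / k = ln 2 / 0.009201 ≈ 75.3 minutes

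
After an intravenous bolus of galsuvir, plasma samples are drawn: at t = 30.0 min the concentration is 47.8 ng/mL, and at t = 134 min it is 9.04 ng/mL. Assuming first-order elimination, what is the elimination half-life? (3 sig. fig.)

k = ln(C₁/C₂) / (t₂ − t₁) = ln(47.8/9.04) / (134 − 30.0)
  = 1.665 / 104.0 = 0.01601 min⁻¹
t½ = ln 2 / k = ln 2 / 0.01601 ≈ 43.3 minutes

43.3 minutes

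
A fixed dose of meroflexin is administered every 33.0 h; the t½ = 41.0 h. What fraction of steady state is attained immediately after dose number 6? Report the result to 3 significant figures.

0.965

k = ln 2 / 41.0 = 0.01691 h⁻¹
f_n = 1 − e^(−nkτ) = 1 − e^(−6 × 0.01691 × 33.0) = 1 − e^(−3.347) = 1 − 0.03518 ≈ 0.965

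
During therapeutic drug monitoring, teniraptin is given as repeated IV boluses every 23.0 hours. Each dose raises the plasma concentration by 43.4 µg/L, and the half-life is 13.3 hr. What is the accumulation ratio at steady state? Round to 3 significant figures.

k = ln 2 / 13.3 = 0.05212 hr⁻¹
Fraction remaining after one interval: e^(−kτ) = e^(−0.05212 × 23.0) = 0.3016
R = 1 / (1 − 0.3016) = 1 / 0.6984 ≈ 1.43

1.43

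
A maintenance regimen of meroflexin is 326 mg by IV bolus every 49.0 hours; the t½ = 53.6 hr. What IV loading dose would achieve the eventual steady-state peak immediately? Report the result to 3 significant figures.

k = ln 2 / 53.6 = 0.01293 hr⁻¹
Accumulation ratio R = 1 / (1 − e^(−kτ)) = 1 / (1 − e^(−0.01293×49.0)) = 1 / (1 − 0.5306) = 2.131
Loading dose = maintenance dose × R = 326 × 2.131 ≈ 695 mg

695 mg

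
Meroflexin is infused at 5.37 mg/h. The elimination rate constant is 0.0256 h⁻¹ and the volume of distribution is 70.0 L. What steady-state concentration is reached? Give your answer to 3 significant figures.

CL = k · V = 0.0256 × 70.0 = 1.792 L/h
Css = rate / CL = 5.37 / 1.792 ≈ 3.00 µg/mL

3.00 µg/mL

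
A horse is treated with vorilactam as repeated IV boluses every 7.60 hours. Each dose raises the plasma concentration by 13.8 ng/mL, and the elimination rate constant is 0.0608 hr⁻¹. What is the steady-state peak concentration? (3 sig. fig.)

37.3 ng/mL

Fraction remaining after one interval: e^(−kτ) = e^(−0.06080 × 7.60) = 0.6300
R = 1 / (1 − 0.6300) = 2.702
Css,max = 13.8 × 2.702 ≈ 37.3 ng/mL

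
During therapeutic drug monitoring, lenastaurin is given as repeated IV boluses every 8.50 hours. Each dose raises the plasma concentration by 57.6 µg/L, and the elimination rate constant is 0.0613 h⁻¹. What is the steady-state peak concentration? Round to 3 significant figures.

142 µg/L

Fraction remaining after one interval: e^(−kτ) = e^(−0.06130 × 8.50) = 0.5939
R = 1 / (1 − 0.5939) = 2.462
Css,max = 57.6 × 2.462 ≈ 142 µg/L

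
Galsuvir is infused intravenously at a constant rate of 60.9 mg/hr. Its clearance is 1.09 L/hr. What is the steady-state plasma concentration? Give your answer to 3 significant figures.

Css = infusion rate / CL = 60.9 / 1.09 ≈ 55.9 µg/mL

55.9 µg/mL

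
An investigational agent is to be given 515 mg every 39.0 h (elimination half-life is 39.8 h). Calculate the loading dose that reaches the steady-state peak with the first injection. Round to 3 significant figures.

1040 mg

k = ln 2 / 39.8 = 0.01742 h⁻¹
Accumulation ratio R = 1 / (1 − e^(−kτ)) = 1 / (1 − e^(−0.01742×39.0)) = 1 / (1 − 0.5070) = 2.028
Loading dose = maintenance dose × R = 515 × 2.028 ≈ 1040 mg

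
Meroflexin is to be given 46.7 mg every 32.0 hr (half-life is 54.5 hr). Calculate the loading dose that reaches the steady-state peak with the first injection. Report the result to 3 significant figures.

k = ln 2 / 54.5 = 0.01272 hr⁻¹
Accumulation ratio R = 1 / (1 − e^(−kτ)) = 1 / (1 − e^(−0.01272×32.0)) = 1 / (1 − 0.6657) = 2.991
Loading dose = maintenance dose × R = 46.7 × 2.991 ≈ 140 mg

140 mg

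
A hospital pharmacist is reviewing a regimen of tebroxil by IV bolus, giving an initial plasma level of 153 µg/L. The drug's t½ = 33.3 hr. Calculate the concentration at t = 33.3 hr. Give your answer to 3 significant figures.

76.5 µg/L

k = ln 2 / 33.3 = 0.02082 hr⁻¹
33.3 hr is 1.000 half-lives, so C = 153 × (1/2)^1.000 = 153 × 0.5000 ≈ 76.5 µg/L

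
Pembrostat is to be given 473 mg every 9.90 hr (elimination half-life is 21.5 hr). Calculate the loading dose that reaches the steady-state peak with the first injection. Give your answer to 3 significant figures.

k = ln 2 / 21.5 = 0.03224 hr⁻¹
Accumulation ratio R = 1 / (1 − e^(−kτ)) = 1 / (1 − e^(−0.03224×9.90)) = 1 / (1 − 0.7268) = 3.660
Loading dose = maintenance dose × R = 473 × 3.660 ≈ 1730 mg

1730 mg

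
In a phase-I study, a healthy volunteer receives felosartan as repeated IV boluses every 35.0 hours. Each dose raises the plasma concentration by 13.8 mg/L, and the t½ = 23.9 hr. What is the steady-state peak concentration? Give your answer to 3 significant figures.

k = ln 2 / 23.9 = 0.02900 hr⁻¹
Fraction remaining after one interval: e^(−kτ) = e^(−0.02900 × 35.0) = 0.3624
R = 1 / (1 − 0.3624) = 1.568
Css,max = 13.8 × 1.568 ≈ 21.6 mg/L

21.6 mg/L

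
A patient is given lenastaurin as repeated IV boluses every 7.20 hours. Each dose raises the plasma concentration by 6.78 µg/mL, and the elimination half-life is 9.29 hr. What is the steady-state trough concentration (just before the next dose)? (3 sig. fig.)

k = ln 2 / 9.29 = 0.07461 hr⁻¹
Fraction remaining after one interval: e^(−kτ) = e^(−0.07461 × 7.20) = 0.5844
R = 1 / (1 − 0.5844) = 2.406
Css,max = 6.78 × 2.406 = 16.31 µg/mL
Css,min = Css,max × e^(−kτ) = 16.31 × 0.5844 ≈ 9.53 µg/mL

9.53 µg/mL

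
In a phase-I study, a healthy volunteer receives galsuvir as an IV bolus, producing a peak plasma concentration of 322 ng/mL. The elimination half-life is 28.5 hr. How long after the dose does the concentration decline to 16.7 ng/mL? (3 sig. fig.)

122 hours

k = ln 2 / 28.5 = 0.02432 hr⁻¹
C(t) = C₀ e^(−kt)  ⇒  t = ln(C₀/C) / k
t = ln(322/16.7) / 0.02432 = 2.959 / 0.02432 ≈ 122 hours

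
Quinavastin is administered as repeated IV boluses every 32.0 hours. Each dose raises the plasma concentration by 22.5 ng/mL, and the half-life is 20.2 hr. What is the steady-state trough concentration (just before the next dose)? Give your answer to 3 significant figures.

k = ln 2 / 20.2 = 0.03431 hr⁻¹
Fraction remaining after one interval: e^(−kτ) = e^(−0.03431 × 32.0) = 0.3335
R = 1 / (1 − 0.3335) = 1.500
Css,max = 22.5 × 1.500 = 33.76 ng/mL
Css,min = Css,max × e^(−kτ) = 33.76 × 0.3335 ≈ 11.3 ng/mL

11.3 ng/mL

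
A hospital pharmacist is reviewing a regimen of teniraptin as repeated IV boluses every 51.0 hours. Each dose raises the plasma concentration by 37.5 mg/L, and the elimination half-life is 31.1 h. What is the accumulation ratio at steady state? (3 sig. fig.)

k = ln 2 / 31.1 = 0.02229 h⁻¹
Fraction remaining after one interval: e^(−kτ) = e^(−0.02229 × 51.0) = 0.3209
R = 1 / (1 − 0.3209) = 1 / 0.6791 ≈ 1.47

1.47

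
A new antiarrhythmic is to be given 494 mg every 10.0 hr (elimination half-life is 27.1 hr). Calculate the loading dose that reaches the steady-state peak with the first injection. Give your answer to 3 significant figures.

k = ln 2 / 27.1 = 0.02558 hr⁻¹
Accumulation ratio R = 1 / (1 − e^(−kτ)) = 1 / (1 − e^(−0.02558×10.0)) = 1 / (1 − 0.7743) = 4.431
Loading dose = maintenance dose × R = 494 × 4.431 ≈ 2190 mg

2190 mg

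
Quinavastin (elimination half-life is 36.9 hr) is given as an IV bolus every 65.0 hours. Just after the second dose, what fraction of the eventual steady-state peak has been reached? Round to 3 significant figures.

k = ln 2 / 36.9 = 0.01878 hr⁻¹
f_n = 1 − e^(−nkτ) = 1 − e^(−2 × 0.01878 × 65.0) = 1 − e^(−2.442) = 1 − 0.08699 ≈ 0.913

0.913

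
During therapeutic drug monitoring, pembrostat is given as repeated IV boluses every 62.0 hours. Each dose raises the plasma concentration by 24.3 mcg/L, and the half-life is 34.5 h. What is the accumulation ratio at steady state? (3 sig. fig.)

k = ln 2 / 34.5 = 0.02009 h⁻¹
Fraction remaining after one interval: e^(−kτ) = e^(−0.02009 × 62.0) = 0.2878
R = 1 / (1 − 0.2878) = 1 / 0.7122 ≈ 1.40

1.40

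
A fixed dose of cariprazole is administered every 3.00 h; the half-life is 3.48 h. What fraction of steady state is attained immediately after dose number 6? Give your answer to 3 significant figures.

k = ln 2 / 3.48 = 0.1992 h⁻¹
f_n = 1 − e^(−nkτ) = 1 − e^(−6 × 0.1992 × 3.00) = 1 − e^(−3.585) = 1 − 0.02773 ≈ 0.972

0.972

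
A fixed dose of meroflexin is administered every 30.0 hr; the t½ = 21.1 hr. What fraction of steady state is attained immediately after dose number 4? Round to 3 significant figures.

k = ln 2 / 21.1 = 0.03285 hr⁻¹
f_n = 1 − e^(−nkτ) = 1 − e^(−4 × 0.03285 × 30.0) = 1 − e^(−3.942) = 1 − 0.01941 ≈ 0.981

0.981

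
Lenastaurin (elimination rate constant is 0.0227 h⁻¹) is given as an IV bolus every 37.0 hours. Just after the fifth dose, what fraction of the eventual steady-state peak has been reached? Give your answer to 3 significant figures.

0.985

f_n = 1 − e^(−nkτ) = 1 − e^(−5 × 0.02270 × 37.0) = 1 − e^(−4.200) = 1 − 0.01500 ≈ 0.985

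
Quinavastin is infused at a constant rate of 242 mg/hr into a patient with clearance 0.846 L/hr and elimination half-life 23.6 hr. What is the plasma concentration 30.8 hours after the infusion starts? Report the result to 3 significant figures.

Css = rate / CL = 242 / 0.846 = 286.1 mg/L
k = ln 2 / 23.6 = 0.02937 hr⁻¹
C(t) = Css (1 − e^(−kt)) = 286.1 × (1 − e^(−0.9046)) = 286.1 × 0.5953 ≈ 170 mg/L

170 mg/L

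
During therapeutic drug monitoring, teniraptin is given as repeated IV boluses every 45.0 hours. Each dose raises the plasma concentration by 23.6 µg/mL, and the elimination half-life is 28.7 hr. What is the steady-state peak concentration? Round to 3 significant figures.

35.6 µg/mL

k = ln 2 / 28.7 = 0.02415 hr⁻¹
Fraction remaining after one interval: e^(−kτ) = e^(−0.02415 × 45.0) = 0.3373
R = 1 / (1 − 0.3373) = 1.509
Css,max = 23.6 × 1.509 ≈ 35.6 µg/mL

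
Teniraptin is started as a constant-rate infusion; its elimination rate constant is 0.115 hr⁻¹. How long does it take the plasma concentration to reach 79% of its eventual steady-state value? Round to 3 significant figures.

13.6 hours

f = 1 − e^(−kt)  ⇒  t = −ln(1 − f) / k
t = −ln(1 − 0.79) / 0.1150 = 1.561 / 0.1150 ≈ 13.6 hours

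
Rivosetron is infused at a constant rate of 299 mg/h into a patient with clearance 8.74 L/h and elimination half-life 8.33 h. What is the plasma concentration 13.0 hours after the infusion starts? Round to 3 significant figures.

Css = rate / CL = 299 / 8.74 = 34.21 µg/mL
k = ln 2 / 8.33 = 0.08321 h⁻¹
C(t) = Css (1 − e^(−kt)) = 34.21 × (1 − e^(−1.082)) = 34.21 × 0.6610 ≈ 22.6 µg/mL

22.6 µg/mL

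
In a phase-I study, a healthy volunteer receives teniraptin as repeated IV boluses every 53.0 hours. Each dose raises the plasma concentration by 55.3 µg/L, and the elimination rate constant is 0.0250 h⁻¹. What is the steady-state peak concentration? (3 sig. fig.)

Fraction remaining after one interval: e^(−kτ) = e^(−0.02500 × 53.0) = 0.2658
R = 1 / (1 − 0.2658) = 1.362
Css,max = 55.3 × 1.362 ≈ 75.3 µg/L

75.3 µg/L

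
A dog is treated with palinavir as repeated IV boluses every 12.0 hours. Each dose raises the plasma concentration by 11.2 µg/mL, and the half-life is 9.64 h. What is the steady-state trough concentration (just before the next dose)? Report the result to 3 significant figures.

8.18 µg/mL

k = ln 2 / 9.64 = 0.07190 h⁻¹
Fraction remaining after one interval: e^(−kτ) = e^(−0.07190 × 12.0) = 0.4220
R = 1 / (1 − 0.4220) = 1.730
Css,max = 11.2 × 1.730 = 19.38 µg/mL
Css,min = Css,max × e^(−kτ) = 19.38 × 0.4220 ≈ 8.18 µg/mL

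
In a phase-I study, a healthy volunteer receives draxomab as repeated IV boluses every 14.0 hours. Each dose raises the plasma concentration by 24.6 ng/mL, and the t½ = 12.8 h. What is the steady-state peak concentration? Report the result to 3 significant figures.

k = ln 2 / 12.8 = 0.05415 h⁻¹
Fraction remaining after one interval: e^(−kτ) = e^(−0.05415 × 14.0) = 0.4685
R = 1 / (1 − 0.4685) = 1.882
Css,max = 24.6 × 1.882 ≈ 46.3 ng/mL

46.3 ng/mL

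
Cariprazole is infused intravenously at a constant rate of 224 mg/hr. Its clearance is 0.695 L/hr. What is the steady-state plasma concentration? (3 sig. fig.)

Css = infusion rate / CL = 224 / 0.695 ≈ 322 µg/mL

322 µg/mL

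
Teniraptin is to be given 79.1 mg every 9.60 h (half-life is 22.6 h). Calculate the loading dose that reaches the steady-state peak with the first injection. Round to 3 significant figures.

k = ln 2 / 22.6 = 0.03067 h⁻¹
Accumulation ratio R = 1 / (1 − e^(−kτ)) = 1 / (1 − e^(−0.03067×9.60)) = 1 / (1 − 0.7450) = 3.921
Loading dose = maintenance dose × R = 79.1 × 3.921 ≈ 310 mg

310 mg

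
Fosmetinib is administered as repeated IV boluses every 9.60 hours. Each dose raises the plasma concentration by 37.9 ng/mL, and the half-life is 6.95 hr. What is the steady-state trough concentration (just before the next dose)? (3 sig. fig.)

k = ln 2 / 6.95 = 0.09973 hr⁻¹
Fraction remaining after one interval: e^(−kτ) = e^(−0.09973 × 9.60) = 0.3839
R = 1 / (1 − 0.3839) = 1.623
Css,max = 37.9 × 1.623 = 61.51 ng/mL
Css,min = Css,max × e^(−kτ) = 61.51 × 0.3839 ≈ 23.6 ng/mL

23.6 ng/mL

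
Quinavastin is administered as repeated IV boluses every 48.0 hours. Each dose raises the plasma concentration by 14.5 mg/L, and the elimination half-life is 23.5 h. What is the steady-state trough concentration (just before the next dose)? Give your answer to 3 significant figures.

k = ln 2 / 23.5 = 0.02950 h⁻¹
Fraction remaining after one interval: e^(−kτ) = e^(−0.02950 × 48.0) = 0.2427
R = 1 / (1 − 0.2427) = 1.321
Css,max = 14.5 × 1.321 = 19.15 mg/L
Css,min = Css,max × e^(−kτ) = 19.15 × 0.2427 ≈ 4.65 mg/L

4.65 mg/L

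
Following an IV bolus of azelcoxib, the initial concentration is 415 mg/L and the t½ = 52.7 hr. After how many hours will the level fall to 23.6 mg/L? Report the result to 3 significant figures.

k = ln 2 / 52.7 = 0.01315 hr⁻¹
C(t) = C₀ e^(−kt)  ⇒  t = ln(C₀/C) / k
t = ln(415/23.6) / 0.01315 = 2.867 / 0.01315 ≈ 218 hours

218 hours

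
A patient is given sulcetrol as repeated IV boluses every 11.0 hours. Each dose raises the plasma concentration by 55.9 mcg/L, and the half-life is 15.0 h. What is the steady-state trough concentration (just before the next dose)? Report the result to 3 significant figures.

84.4 mcg/L

k = ln 2 / 15.0 = 0.04621 h⁻¹
Fraction remaining after one interval: e^(−kτ) = e^(−0.04621 × 11.0) = 0.6015
R = 1 / (1 − 0.6015) = 2.509
Css,max = 55.9 × 2.509 = 140.3 mcg/L
Css,min = Css,max × e^(−kτ) = 140.3 × 0.6015 ≈ 84.4 mcg/L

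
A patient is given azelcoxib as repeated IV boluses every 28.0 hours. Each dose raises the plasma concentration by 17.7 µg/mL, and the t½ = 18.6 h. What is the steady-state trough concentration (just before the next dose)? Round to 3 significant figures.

9.62 µg/mL

k = ln 2 / 18.6 = 0.03727 h⁻¹
Fraction remaining after one interval: e^(−kτ) = e^(−0.03727 × 28.0) = 0.3522
R = 1 / (1 − 0.3522) = 1.544
Css,max = 17.7 × 1.544 = 27.32 µg/mL
Css,min = Css,max × e^(−kτ) = 27.32 × 0.3522 ≈ 9.62 µg/mL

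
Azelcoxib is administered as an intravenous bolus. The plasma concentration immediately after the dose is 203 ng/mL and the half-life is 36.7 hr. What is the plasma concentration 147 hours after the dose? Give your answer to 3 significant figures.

k = ln 2 / 36.7 = 0.01889 hr⁻¹
147 hr is 4.005 half-lives, so C = 203 × (1/2)^4.005 = 203 × 0.06226 ≈ 12.6 ng/mL

12.6 ng/mL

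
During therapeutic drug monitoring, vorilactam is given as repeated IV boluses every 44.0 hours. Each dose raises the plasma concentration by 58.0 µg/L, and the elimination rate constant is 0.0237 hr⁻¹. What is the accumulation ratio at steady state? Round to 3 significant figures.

Fraction remaining after one interval: e^(−kτ) = e^(−0.02370 × 44.0) = 0.3525
R = 1 / (1 − 0.3525) = 1 / 0.6475 ≈ 1.54

1.54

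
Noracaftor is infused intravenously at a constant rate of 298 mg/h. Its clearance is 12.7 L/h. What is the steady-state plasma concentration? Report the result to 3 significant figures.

23.5 mg/L

Css = infusion rate / CL = 298 / 12.7 ≈ 23.5 mg/L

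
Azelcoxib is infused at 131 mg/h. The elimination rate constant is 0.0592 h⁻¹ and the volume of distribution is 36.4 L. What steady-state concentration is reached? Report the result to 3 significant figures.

CL = k · V = 0.0592 × 36.4 = 2.155 L/h
Css = rate / CL = 131 / 2.155 ≈ 60.8 mg/L

60.8 mg/L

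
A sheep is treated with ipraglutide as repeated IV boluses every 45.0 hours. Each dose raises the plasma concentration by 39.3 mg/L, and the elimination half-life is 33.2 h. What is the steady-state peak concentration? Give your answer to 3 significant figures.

64.5 mg/L

k = ln 2 / 33.2 = 0.02088 h⁻¹
Fraction remaining after one interval: e^(−kτ) = e^(−0.02088 × 45.0) = 0.3908
R = 1 / (1 − 0.3908) = 1.642
Css,max = 39.3 × 1.642 ≈ 64.5 mg/L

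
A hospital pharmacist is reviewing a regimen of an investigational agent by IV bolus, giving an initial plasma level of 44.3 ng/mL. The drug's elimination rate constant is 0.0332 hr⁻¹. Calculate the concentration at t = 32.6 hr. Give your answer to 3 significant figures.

C(t) = C₀ e^(−kt) = 44.3 × e^(−0.03320 × 32.6) = 44.3 × e^(−1.082) = 44.3 × 0.3388 ≈ 15.0 ng/mL

15.0 ng/mL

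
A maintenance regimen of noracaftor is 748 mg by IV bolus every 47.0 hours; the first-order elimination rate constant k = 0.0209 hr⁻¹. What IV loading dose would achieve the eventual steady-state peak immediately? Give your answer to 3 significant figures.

Accumulation ratio R = 1 / (1 − e^(−kτ)) = 1 / (1 − e^(−0.02090×47.0)) = 1 / (1 − 0.3744) = 1.599
Loading dose = maintenance dose × R = 748 × 1.599 ≈ 1200 mg

1200 mg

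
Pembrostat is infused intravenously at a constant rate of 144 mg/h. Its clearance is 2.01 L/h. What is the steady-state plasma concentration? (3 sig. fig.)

71.6 µg/mL

Css = infusion rate / CL = 144 / 2.01 ≈ 71.6 µg/mL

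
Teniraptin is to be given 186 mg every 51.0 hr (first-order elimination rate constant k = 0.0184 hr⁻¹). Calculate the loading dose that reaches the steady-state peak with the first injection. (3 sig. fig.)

306 mg

Accumulation ratio R = 1 / (1 − e^(−kτ)) = 1 / (1 − e^(−0.01840×51.0)) = 1 / (1 − 0.3913) = 1.643
Loading dose = maintenance dose × R = 186 × 1.643 ≈ 306 mg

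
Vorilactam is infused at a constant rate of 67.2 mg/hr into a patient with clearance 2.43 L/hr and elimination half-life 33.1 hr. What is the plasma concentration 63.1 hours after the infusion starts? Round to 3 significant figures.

20.3 µg/mL

Css = rate / CL = 67.2 / 2.43 = 27.65 µg/mL
k = ln 2 / 33.1 = 0.02094 hr⁻¹
C(t) = Css (1 − e^(−kt)) = 27.65 × (1 − e^(−1.321)) = 27.65 × 0.7332 ≈ 20.3 µg/mL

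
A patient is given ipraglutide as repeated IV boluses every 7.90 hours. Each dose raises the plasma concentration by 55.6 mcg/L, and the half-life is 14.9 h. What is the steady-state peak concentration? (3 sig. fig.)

k = ln 2 / 14.9 = 0.04652 h⁻¹
Fraction remaining after one interval: e^(−kτ) = e^(−0.04652 × 7.90) = 0.6925
R = 1 / (1 − 0.6925) = 3.252
Css,max = 55.6 × 3.252 ≈ 181 mcg/L

181 mcg/L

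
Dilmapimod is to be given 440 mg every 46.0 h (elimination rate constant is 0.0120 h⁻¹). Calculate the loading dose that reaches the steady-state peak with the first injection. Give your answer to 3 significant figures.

Accumulation ratio R = 1 / (1 − e^(−kτ)) = 1 / (1 − e^(−0.01200×46.0)) = 1 / (1 − 0.5758) = 2.357
Loading dose = maintenance dose × R = 440 × 2.357 ≈ 1040 mg

1040 mg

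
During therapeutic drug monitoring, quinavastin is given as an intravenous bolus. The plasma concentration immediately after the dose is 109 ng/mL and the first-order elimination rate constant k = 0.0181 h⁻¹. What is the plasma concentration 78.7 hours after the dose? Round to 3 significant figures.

26.2 ng/mL

C(t) = C₀ e^(−kt) = 109 × e^(−0.01810 × 78.7) = 109 × e^(−1.424) = 109 × 0.2406 ≈ 26.2 ng/mL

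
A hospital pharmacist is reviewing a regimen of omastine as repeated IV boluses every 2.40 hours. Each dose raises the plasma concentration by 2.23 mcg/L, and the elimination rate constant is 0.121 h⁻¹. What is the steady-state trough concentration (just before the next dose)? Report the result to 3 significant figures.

6.62 mcg/L

Fraction remaining after one interval: e^(−kτ) = e^(−0.1210 × 2.40) = 0.7480
R = 1 / (1 − 0.7480) = 3.968
Css,max = 2.23 × 3.968 = 8.848 mcg/L
Css,min = Css,max × e^(−kτ) = 8.848 × 0.7480 ≈ 6.62 mcg/L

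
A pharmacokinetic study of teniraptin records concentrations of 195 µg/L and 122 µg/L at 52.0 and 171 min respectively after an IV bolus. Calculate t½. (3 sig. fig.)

176 minutes

k = ln(C₁/C₂) / (t₂ − t₁) = ln(195/122) / (171 − 52.0)
  = 0.4690 / 119.0 = 0.003941 min⁻¹
t½ = ln 2 / k = ln 2 / 0.003941 ≈ 176 minutes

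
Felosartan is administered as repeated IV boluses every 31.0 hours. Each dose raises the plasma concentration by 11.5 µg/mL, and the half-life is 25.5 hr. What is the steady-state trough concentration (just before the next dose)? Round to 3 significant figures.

k = ln 2 / 25.5 = 0.02718 hr⁻¹
Fraction remaining after one interval: e^(−kτ) = e^(−0.02718 × 31.0) = 0.4306
R = 1 / (1 − 0.4306) = 1.756
Css,max = 11.5 × 1.756 = 20.20 µg/mL
Css,min = Css,max × e^(−kτ) = 20.20 × 0.4306 ≈ 8.70 µg/mL

8.70 µg/mL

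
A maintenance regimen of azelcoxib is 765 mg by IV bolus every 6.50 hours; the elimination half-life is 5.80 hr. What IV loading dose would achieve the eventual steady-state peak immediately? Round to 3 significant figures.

k = ln 2 / 5.80 = 0.1195 hr⁻¹
Accumulation ratio R = 1 / (1 − e^(−kτ)) = 1 / (1 − e^(−0.1195×6.50)) = 1 / (1 − 0.4599) = 1.851
Loading dose = maintenance dose × R = 765 × 1.851 ≈ 1420 mg

1420 mg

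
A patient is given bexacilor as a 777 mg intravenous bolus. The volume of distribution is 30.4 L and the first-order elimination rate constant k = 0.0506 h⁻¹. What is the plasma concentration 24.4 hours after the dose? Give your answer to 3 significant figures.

7.44 mg/L

C₀ = dose / V = 777 / 30.4 = 25.56 mg/L
C(t) = C₀ e^(−kt) = 25.56 × e^(−0.05060 × 24.4) = 25.56 × e^(−1.235) = 25.56 × 0.2909 ≈ 7.44 mg/L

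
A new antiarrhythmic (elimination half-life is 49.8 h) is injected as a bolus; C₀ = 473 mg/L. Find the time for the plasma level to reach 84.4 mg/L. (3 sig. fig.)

k = ln 2 / 49.8 = 0.01392 h⁻¹
C(t) = C₀ e^(−kt)  ⇒  t = ln(C₀/C) / k
t = ln(473/84.4) / 0.01392 = 1.724 / 0.01392 ≈ 124 hours

124 hours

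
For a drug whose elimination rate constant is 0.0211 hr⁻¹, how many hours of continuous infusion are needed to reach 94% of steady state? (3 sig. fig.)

133 hours

f = 1 − e^(−kt)  ⇒  t = −ln(1 − f) / k
t = −ln(1 − 0.94) / 0.02110 = 2.813 / 0.02110 ≈ 133 hours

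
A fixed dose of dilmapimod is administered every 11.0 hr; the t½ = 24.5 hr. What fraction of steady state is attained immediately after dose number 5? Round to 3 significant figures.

0.789

k = ln 2 / 24.5 = 0.02829 hr⁻¹
f_n = 1 − e^(−nkτ) = 1 − e^(−5 × 0.02829 × 11.0) = 1 − e^(−1.556) = 1 − 0.2110 ≈ 0.789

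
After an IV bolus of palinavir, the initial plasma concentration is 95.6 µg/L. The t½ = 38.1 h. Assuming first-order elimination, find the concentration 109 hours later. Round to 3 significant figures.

13.2 µg/L

k = ln 2 / 38.1 = 0.01819 h⁻¹
109 h is 2.861 half-lives, so C = 95.6 × (1/2)^2.861 = 95.6 × 0.1377 ≈ 13.2 µg/L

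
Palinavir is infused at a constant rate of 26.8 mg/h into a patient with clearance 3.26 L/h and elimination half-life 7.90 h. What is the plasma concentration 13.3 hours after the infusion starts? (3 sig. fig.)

5.66 µg/mL

Css = rate / CL = 26.8 / 3.26 = 8.221 µg/mL
k = ln 2 / 7.90 = 0.08774 h⁻¹
C(t) = Css (1 − e^(−kt)) = 8.221 × (1 − e^(−1.167)) = 8.221 × 0.6887 ≈ 5.66 µg/mL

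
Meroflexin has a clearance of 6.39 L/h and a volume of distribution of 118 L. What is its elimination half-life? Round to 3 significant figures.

k = CL / V = 6.39 / 118 = 0.05415 h⁻¹
t½ = ln 2 / k = ln 2 / 0.05415 ≈ 12.8 hours

12.8 hours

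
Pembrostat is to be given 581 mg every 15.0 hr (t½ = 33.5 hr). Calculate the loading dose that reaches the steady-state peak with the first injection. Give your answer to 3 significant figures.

2180 mg

k = ln 2 / 33.5 = 0.02069 hr⁻¹
Accumulation ratio R = 1 / (1 − e^(−kτ)) = 1 / (1 − e^(−0.02069×15.0)) = 1 / (1 − 0.7332) = 3.748
Loading dose = maintenance dose × R = 581 × 3.748 ≈ 2180 mg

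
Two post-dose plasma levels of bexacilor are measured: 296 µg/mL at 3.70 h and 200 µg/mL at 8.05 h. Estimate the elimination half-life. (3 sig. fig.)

k = ln(C₁/C₂) / (t₂ − t₁) = ln(296/200) / (8.05 − 3.70)
  = 0.3920 / 4.350 = 0.09012 h⁻¹
t½ = ln 2 / k = ln 2 / 0.09012 ≈ 7.69 hours

7.69 hours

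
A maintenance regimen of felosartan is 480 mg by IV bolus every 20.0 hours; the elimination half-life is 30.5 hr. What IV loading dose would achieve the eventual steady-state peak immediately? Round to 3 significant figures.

1310 mg

k = ln 2 / 30.5 = 0.02273 hr⁻¹
Accumulation ratio R = 1 / (1 − e^(−kτ)) = 1 / (1 − e^(−0.02273×20.0)) = 1 / (1 − 0.6348) = 2.738
Loading dose = maintenance dose × R = 480 × 2.738 ≈ 1310 mg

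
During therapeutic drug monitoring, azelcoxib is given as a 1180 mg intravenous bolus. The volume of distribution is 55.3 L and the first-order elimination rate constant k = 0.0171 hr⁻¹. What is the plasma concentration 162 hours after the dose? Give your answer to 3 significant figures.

C₀ = dose / V = 1180 / 55.3 = 21.34 mg/L
C(t) = C₀ e^(−kt) = 21.34 × e^(−0.01710 × 162) = 21.34 × e^(−2.770) = 21.34 × 0.06265 ≈ 1.34 mg/L

1.34 mg/L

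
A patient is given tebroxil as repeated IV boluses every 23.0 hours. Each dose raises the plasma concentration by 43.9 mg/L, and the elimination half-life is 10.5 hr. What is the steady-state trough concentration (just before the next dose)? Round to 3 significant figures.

12.3 mg/L

k = ln 2 / 10.5 = 0.06601 hr⁻¹
Fraction remaining after one interval: e^(−kτ) = e^(−0.06601 × 23.0) = 0.2191
R = 1 / (1 − 0.2191) = 1.281
Css,max = 43.9 × 1.281 = 56.22 mg/L
Css,min = Css,max × e^(−kτ) = 56.22 × 0.2191 ≈ 12.3 mg/L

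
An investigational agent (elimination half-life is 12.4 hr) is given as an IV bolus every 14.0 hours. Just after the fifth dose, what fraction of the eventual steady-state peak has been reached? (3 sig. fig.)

0.980

k = ln 2 / 12.4 = 0.05590 hr⁻¹
f_n = 1 − e^(−nkτ) = 1 − e^(−5 × 0.05590 × 14.0) = 1 − e^(−3.913) = 1 − 0.01998 ≈ 0.980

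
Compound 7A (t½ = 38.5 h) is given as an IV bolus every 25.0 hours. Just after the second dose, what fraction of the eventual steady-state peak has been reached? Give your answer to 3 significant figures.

0.594

k = ln 2 / 38.5 = 0.01800 h⁻¹
f_n = 1 − e^(−nkτ) = 1 − e^(−2 × 0.01800 × 25.0) = 1 − e^(−0.9002) = 1 − 0.4065 ≈ 0.594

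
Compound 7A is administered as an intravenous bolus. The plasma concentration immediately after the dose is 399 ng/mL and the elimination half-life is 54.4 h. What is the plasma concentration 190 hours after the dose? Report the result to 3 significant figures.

35.4 ng/mL

k = ln 2 / 54.4 = 0.01274 h⁻¹
190 h is 3.493 half-lives, so C = 399 × (1/2)^3.493 = 399 × 0.08884 ≈ 35.4 ng/mL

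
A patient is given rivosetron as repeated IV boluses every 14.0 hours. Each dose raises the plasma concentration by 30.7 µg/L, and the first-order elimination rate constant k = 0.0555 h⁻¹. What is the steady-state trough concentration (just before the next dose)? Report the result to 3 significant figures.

Fraction remaining after one interval: e^(−kτ) = e^(−0.05550 × 14.0) = 0.4598
R = 1 / (1 − 0.4598) = 1.851
Css,max = 30.7 × 1.851 = 56.83 µg/L
Css,min = Css,max × e^(−kτ) = 56.83 × 0.4598 ≈ 26.1 µg/L

26.1 µg/L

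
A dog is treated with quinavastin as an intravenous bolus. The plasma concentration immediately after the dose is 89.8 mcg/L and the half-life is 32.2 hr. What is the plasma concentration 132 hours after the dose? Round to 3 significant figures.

k = ln 2 / 32.2 = 0.02153 hr⁻¹
C(t) = C₀ e^(−kt) = 89.8 × e^(−0.02153 × 132) = 89.8 × e^(−2.841) = 89.8 × 0.05834 ≈ 5.24 mcg/L

5.24 mcg/L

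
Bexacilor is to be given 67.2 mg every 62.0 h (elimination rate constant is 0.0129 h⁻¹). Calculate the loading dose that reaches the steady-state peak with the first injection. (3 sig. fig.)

122 mg

Accumulation ratio R = 1 / (1 − e^(−kτ)) = 1 / (1 − e^(−0.01290×62.0)) = 1 / (1 − 0.4494) = 1.816
Loading dose = maintenance dose × R = 67.2 × 1.816 ≈ 122 mg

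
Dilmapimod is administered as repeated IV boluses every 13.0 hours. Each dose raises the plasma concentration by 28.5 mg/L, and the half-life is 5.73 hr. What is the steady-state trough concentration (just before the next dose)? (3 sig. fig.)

7.46 mg/L

k = ln 2 / 5.73 = 0.1210 hr⁻¹
Fraction remaining after one interval: e^(−kτ) = e^(−0.1210 × 13.0) = 0.2075
R = 1 / (1 − 0.2075) = 1.262
Css,max = 28.5 × 1.262 = 35.96 mg/L
Css,min = Css,max × e^(−kτ) = 35.96 × 0.2075 ≈ 7.46 mg/L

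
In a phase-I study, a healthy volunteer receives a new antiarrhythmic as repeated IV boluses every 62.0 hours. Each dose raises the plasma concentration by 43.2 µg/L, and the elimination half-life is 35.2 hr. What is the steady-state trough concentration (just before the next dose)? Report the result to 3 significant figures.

k = ln 2 / 35.2 = 0.01969 hr⁻¹
Fraction remaining after one interval: e^(−kτ) = e^(−0.01969 × 62.0) = 0.2950
R = 1 / (1 − 0.2950) = 1.418
Css,max = 43.2 × 1.418 = 61.27 µg/L
Css,min = Css,max × e^(−kτ) = 61.27 × 0.2950 ≈ 18.1 µg/L

18.1 µg/L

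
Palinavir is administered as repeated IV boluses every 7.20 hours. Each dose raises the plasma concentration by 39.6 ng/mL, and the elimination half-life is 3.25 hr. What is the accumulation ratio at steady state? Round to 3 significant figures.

1.27

k = ln 2 / 3.25 = 0.2133 hr⁻¹
Fraction remaining after one interval: e^(−kτ) = e^(−0.2133 × 7.20) = 0.2153
R = 1 / (1 − 0.2153) = 1 / 0.7847 ≈ 1.27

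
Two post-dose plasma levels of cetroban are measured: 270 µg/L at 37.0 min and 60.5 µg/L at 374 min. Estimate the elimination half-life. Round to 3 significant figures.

k = ln(C₁/C₂) / (t₂ − t₁) = ln(270/60.5) / (374 − 37.0)
  = 1.496 / 337.0 = 0.004439 min⁻¹
t½ = ln 2 / k = ln 2 / 0.004439 ≈ 156 minutes

156 minutes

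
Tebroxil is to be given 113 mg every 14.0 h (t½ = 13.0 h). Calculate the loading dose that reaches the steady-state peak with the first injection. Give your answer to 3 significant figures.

215 mg

k = ln 2 / 13.0 = 0.05332 h⁻¹
Accumulation ratio R = 1 / (1 − e^(−kτ)) = 1 / (1 − e^(−0.05332×14.0)) = 1 / (1 − 0.4740) = 1.901
Loading dose = maintenance dose × R = 113 × 1.901 ≈ 215 mg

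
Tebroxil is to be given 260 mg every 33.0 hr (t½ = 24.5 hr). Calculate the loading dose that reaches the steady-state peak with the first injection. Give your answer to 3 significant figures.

k = ln 2 / 24.5 = 0.02829 hr⁻¹
Accumulation ratio R = 1 / (1 − e^(−kτ)) = 1 / (1 − e^(−0.02829×33.0)) = 1 / (1 − 0.3931) = 1.648
Loading dose = maintenance dose × R = 260 × 1.648 ≈ 428 mg

428 mg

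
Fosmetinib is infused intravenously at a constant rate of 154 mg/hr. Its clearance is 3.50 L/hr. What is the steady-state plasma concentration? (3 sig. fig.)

Css = infusion rate / CL = 154 / 3.50 ≈ 44.0 mg/L

44.0 mg/L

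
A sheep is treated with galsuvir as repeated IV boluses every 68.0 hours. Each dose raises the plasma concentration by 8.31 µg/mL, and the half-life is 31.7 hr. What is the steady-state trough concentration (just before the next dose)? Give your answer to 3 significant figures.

k = ln 2 / 31.7 = 0.02187 hr⁻¹
Fraction remaining after one interval: e^(−kτ) = e^(−0.02187 × 68.0) = 0.2261
R = 1 / (1 − 0.2261) = 1.292
Css,max = 8.31 × 1.292 = 10.74 µg/mL
Css,min = Css,max × e^(−kτ) = 10.74 × 0.2261 ≈ 2.43 µg/mL

2.43 µg/mL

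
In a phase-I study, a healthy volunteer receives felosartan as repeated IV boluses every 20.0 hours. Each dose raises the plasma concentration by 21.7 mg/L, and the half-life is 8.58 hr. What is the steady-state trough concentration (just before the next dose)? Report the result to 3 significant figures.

5.38 mg/L

k = ln 2 / 8.58 = 0.08079 hr⁻¹
Fraction remaining after one interval: e^(−kτ) = e^(−0.08079 × 20.0) = 0.1987
R = 1 / (1 − 0.1987) = 1.248
Css,max = 21.7 × 1.248 = 27.08 mg/L
Css,min = Css,max × e^(−kτ) = 27.08 × 0.1987 ≈ 5.38 mg/L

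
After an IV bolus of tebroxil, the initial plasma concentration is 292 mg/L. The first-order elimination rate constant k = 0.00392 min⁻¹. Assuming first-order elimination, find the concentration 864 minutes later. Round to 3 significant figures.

9.87 mg/L

C(t) = C₀ e^(−kt) = 292 × e^(−0.003920 × 864) = 292 × e^(−3.387) = 292 × 0.03381 ≈ 9.87 mg/L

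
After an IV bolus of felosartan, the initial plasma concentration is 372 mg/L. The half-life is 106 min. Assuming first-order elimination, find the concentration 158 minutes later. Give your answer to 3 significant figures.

k = ln 2 / 106 = 0.006539 min⁻¹
158 min is 1.491 half-lives, so C = 372 × (1/2)^1.491 = 372 × 0.3559 ≈ 132 mg/L

132 mg/L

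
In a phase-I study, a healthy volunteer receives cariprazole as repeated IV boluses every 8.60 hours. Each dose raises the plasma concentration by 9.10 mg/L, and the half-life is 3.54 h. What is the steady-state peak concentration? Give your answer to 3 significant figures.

k = ln 2 / 3.54 = 0.1958 h⁻¹
Fraction remaining after one interval: e^(−kτ) = e^(−0.1958 × 8.60) = 0.1856
R = 1 / (1 − 0.1856) = 1.228
Css,max = 9.10 × 1.228 ≈ 11.2 mg/L

11.2 mg/L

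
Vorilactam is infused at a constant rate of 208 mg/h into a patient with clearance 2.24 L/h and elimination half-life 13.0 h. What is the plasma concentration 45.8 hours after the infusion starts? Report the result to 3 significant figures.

Css = rate / CL = 208 / 2.24 = 92.86 µg/mL
k = ln 2 / 13.0 = 0.05332 h⁻¹
C(t) = Css (1 − e^(−kt)) = 92.86 × (1 − e^(−2.442)) = 92.86 × 0.9130 ≈ 84.8 µg/mL

84.8 µg/mL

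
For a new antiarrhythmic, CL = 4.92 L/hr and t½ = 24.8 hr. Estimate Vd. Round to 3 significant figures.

176 L

k = ln 2 / t½ = ln 2 / 24.8 = 0.02795 hr⁻¹
V = CL / k = 4.92 / 0.02795 ≈ 176 L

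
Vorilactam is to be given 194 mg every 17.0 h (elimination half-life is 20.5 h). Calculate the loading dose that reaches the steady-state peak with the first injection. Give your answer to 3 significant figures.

444 mg

k = ln 2 / 20.5 = 0.03381 h⁻¹
Accumulation ratio R = 1 / (1 − e^(−kτ)) = 1 / (1 − e^(−0.03381×17.0)) = 1 / (1 − 0.5628) = 2.287
Loading dose = maintenance dose × R = 194 × 2.287 ≈ 444 mg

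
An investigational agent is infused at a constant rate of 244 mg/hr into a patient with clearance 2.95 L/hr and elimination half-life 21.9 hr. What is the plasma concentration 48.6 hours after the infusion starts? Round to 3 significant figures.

64.9 µg/mL

Css = rate / CL = 244 / 2.95 = 82.71 µg/mL
k = ln 2 / 21.9 = 0.03165 hr⁻¹
C(t) = Css (1 − e^(−kt)) = 82.71 × (1 − e^(−1.538)) = 82.71 × 0.7852 ≈ 64.9 µg/mL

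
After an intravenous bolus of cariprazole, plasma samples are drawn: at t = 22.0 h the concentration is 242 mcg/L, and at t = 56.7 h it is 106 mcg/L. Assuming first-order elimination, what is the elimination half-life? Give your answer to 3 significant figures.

k = ln(C₁/C₂) / (t₂ − t₁) = ln(242/106) / (56.7 − 22.0)
  = 0.8255 / 34.70 = 0.02379 h⁻¹
t½ = ln 2 / k = ln 2 / 0.02379 ≈ 29.1 hours

29.1 hours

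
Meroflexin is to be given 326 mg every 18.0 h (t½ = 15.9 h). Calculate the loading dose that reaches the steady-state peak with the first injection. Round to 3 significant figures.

k = ln 2 / 15.9 = 0.04359 h⁻¹
Accumulation ratio R = 1 / (1 − e^(−kτ)) = 1 / (1 − e^(−0.04359×18.0)) = 1 / (1 − 0.4563) = 1.839
Loading dose = maintenance dose × R = 326 × 1.839 ≈ 600 mg

600 mg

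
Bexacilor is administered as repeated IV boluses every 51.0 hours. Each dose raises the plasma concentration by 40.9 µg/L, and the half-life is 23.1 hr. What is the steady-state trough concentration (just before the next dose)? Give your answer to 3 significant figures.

k = ln 2 / 23.1 = 0.03001 hr⁻¹
Fraction remaining after one interval: e^(−kτ) = e^(−0.03001 × 51.0) = 0.2165
R = 1 / (1 − 0.2165) = 1.276
Css,max = 40.9 × 1.276 = 52.20 µg/L
Css,min = Css,max × e^(−kτ) = 52.20 × 0.2165 ≈ 11.3 µg/L

11.3 µg/L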